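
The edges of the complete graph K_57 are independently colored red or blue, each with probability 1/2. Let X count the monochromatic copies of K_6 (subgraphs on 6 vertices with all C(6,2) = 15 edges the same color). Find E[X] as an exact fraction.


Let X = Σ_S X_S over the C(57, 6) = 36288252 subsets S of size 6, where X_S = 1 if the K_6 on S is monochromatic.
For a fixed S, the K_6 on S has C(6, 2) = 15 edges. P[all 15 edges red] = (1/2)^15, and likewise for blue, so P[monochromatic] = 2·(1/2)^15 = 2^{1 − 15} = 1/16384.
By linearity of expectation: E[X] = C(57, 6) · 2^{1 − 15} = 36288252 · 1/16384 = 9072063/4096.
Numerically: E[X] ≈ 2214.859131.

E[X] = C(57,6)·2^(1−C(6,2)) = 9072063/4096 ≈ 2214.859131.


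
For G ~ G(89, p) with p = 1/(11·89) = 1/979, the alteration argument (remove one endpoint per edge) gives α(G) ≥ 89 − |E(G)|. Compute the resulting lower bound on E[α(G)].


E[|E(G)|] = C(89, 2)·p = 3916 · (1/979) = 4.
E[α(G)] ≥ n − E[|E(G)|] = 89 − 4 = 85.
Numerically: ≈ 85.000.
(This is only a lower bound; the true E[α(G)] may be larger.)

E[α(G)] ≥ 85 ≈ 85.000.


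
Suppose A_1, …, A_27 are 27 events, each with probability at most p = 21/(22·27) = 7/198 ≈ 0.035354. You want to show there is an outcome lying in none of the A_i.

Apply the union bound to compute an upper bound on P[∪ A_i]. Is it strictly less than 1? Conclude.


Union bound: P[∪_{i=1}^{27} A_i] ≤ Σ_i P[A_i] ≤ 27·p = 27·(7/198) = 21/22.
Numerically: 21/22 ≈ 0.954545.
Is 21/22 < 1? YES.
Since P[∪ A_i] ≤ 21/22 < 1, the complement has P[∩ A_i^c] ≥ 1 − 21/22 = 1/22 > 0, so some outcome avoids every A_i.

27·p = 21/22 ≈ 0.954545; existence CERTIFIED by the union bound.


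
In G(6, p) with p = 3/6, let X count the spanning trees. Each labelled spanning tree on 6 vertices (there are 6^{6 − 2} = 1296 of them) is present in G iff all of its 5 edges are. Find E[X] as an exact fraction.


K_6 has 6^{6 − 2} = 1296 labelled spanning trees.
For each such spanning tree H, let X_H = 1 if all 5 edges of H are present in G. Then P[X_H = 1] = p^{5} = (1/2)^{5} = 1/32.
Summing the indicators: E[X] = Σ_H E[X_H] = 1296 · p^{5} = 1296 · 1/32 = 81/2.
Numerically: E[X] ≈ 40.5.

E[X] = 1296 · (1/2)^{5} = 81/2 ≈ 40.5.


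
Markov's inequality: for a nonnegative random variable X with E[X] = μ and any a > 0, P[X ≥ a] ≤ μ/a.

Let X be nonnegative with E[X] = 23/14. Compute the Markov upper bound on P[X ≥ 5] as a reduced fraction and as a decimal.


μ = E[X] = 23/14, a = 5.
Markov: P[X ≥ 5] ≤ μ/a = (23/14)/5 = 23/70.
Numerically: ≈ 0.329.
(Since a = 5 > μ = 1.643, the bound 23/70 is < 1 and informative.)

P[X ≥ 5] ≤ 23/70 ≈ 0.329.


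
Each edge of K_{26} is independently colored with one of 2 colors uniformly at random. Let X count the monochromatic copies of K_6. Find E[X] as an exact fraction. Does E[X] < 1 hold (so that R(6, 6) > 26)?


E[X] = C(26, 6) · 2^{1 − 15} = 230230 · 2^{−14} = 230230/16384.
As a reduced fraction: E[X] = 115115/8192 ≈ 14.052124.
Is E[X] < 1? NO.
Since E[X] ≥ 1, the first-moment bound is inconclusive at n = 26; it does NOT by itself certify R(6, 6) > 26.

E[X] = 115115/8192 ≈ 14.052124; E[X] ≥ 1; first-moment method inconclusive here.


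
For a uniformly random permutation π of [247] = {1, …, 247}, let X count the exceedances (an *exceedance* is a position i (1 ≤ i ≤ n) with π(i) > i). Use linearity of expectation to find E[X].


Write X = Σ_{i=1}^{247} X_i, where X_i = 1_{π(i) > i}.
For each fixed i, π(i) is uniform over {1, …, 247} (marginal of a uniform permutation), so P[π(i) > i] = (n − i)/n. Summing: Σ_{i=1}^{247} (n − i)/n = (0 + 1 + … + 246)/247 = 247(247 − 1)/(2·247) = (247 − 1)/2.
Hence E[X] = Σ_{i=1}^{247} (247 − i)/247 = 123 ≈ 123.0000.

E[X] = 123 = 123.0000.


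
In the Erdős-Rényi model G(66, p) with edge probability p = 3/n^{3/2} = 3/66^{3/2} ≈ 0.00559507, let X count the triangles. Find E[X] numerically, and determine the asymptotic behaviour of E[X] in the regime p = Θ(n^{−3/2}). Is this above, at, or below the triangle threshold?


Number of potential triangles: C(66, 3) = 45760.
Each occurs with probability p³ ≈ (0.00559507)³ ≈ 1.75152385e-07.
By linearity: E[X] = C(66, 3)·p³ ≈ 45760 · 1.75152385e-07 ≈ 0.008015.
Since α = 3/2 > 1, p = c/n^{3/2} = o(1/n) is below the triangle threshold p ~ 1/n. Asymptotically E[X] ~ (c³/6)·n^{3(1−α)} = (3³/6)·n^{-1.5} → 0, so by Markov's inequality G has no triangles w.h.p.

E[X] ≈ 0.008015; in regime p = Θ(1/n^{3/2}) E[X] tends to 0 (below the triangle threshold p ~ 1/n).


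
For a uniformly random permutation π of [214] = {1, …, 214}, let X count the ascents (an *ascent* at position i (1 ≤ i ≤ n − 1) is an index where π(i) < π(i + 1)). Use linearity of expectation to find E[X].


Write X = Σ X_I over i = 1, …, 213, with X_I the indicator of one ascent.
There are 213 indicators.
For each fixed i, the pair (π(i), π(i+1)) is a uniformly random ordered pair of distinct values from {1, …, 214}; by symmetry P[π(i) < π(i+1)] = 1/2.
By linearity: E[X] = 213 · (1/2) = (214 − 1) · (1/2) = 213/2 ≈ 106.50000.

E[X] = 213/2 = 106.50000.


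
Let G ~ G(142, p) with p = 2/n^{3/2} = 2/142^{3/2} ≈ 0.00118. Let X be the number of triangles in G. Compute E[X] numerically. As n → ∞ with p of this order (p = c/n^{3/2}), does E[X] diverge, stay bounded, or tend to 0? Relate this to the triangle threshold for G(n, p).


Number of potential triangles: C(142, 3) = 467180.
Each occurs with probability p³ ≈ (0.00118)³ ≈ 1.65117e-09.
By linearity: E[X] = C(142, 3)·p³ ≈ 467180 · 1.65117e-09 ≈ 0.001.
Since α = 3/2 > 1, p = c/n^{3/2} = o(1/n) is below the triangle threshold p ~ 1/n. Asymptotically E[X] ~ (c³/6)·n^{3(1−α)} = (2³/6)·n^{-1.5} → 0, so by Markov's inequality G has no triangles w.h.p.

E[X] ≈ 0.001; in regime p = Θ(1/n^{3/2}) E[X] tends to 0 (below the triangle threshold p ~ 1/n).


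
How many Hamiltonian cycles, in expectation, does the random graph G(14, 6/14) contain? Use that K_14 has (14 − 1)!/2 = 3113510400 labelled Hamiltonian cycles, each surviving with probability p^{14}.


K_14 has (14 − 1)!/2 = 3113510400 labelled Hamiltonian cycles.
For each such Hamiltonian cycle H, let X_H = 1 if all 14 edges of H are present in G. Then P[X_H = 1] = p^{14} = (3/7)^{14} = 4782969/678223072849.
By linearity of expectation: E[X] = Σ_H E[X_H] = 3113510400 · p^{14} = 3113510400 · 4782969/678223072849 = 2127403389196800/96889010407.
Numerically: E[X] ≈ 2.2e+04.

E[X] = 3113510400 · (3/7)^{14} = 2127403389196800/96889010407 ≈ 2.2e+04.


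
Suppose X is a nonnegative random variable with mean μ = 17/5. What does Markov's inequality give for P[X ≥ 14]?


μ = E[X] = 17/5, a = 14.
Markov: P[X ≥ 14] ≤ μ/a = (17/5)/14 = 17/70.
Numerically: ≈ 0.24286.
(Since a = 14 > μ = 3.40000, the bound 17/70 is < 1 and informative.)

P[X ≥ 14] ≤ 17/70 ≈ 0.24286.


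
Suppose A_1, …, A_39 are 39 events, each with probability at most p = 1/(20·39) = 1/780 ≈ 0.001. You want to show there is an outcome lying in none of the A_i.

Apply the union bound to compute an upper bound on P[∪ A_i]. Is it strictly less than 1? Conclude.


Union bound: P[∪_{i=1}^{39} A_i] ≤ Σ_i P[A_i] ≤ 39·p = 39·(1/780) = 1/20.
Numerically: 1/20 ≈ 0.050.
Is 1/20 < 1? YES.
Since P[∪ A_i] ≤ 1/20 < 1, the complement has P[∩ A_i^c] ≥ 1 − 1/20 = 19/20 > 0, so some outcome avoids every A_i.

39·p = 1/20 ≈ 0.050; existence CERTIFIED by the union bound.


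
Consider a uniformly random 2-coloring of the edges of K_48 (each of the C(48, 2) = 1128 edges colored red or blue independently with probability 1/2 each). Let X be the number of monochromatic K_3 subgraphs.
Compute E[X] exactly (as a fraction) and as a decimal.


Let X = Σ_S X_S over the C(48, 3) = 17296 subsets S of size 3, where X_S = 1 if the K_3 on S is monochromatic.
For a fixed S, the K_3 on S has C(3, 2) = 3 edges. P[all 3 edges red] = (1/2)^3, and likewise for blue, so P[monochromatic] = 2·(1/2)^3 = 2^{1 − 3} = 1/4.
By linearity: E[X] = C(48, 3) · 2^{1 − 3} = 17296 · 1/4 = 4324.
Numerically: E[X] ≈ 4324.000000.

E[X] = C(48,3)·2^(1−C(3,2)) = 4324 ≈ 4324.000000.


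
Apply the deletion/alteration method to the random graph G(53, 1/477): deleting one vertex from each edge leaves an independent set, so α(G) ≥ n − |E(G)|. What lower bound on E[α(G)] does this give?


E[|E(G)|] = C(53, 2)·p = 1378 · (1/477) = 26/9.
E[α(G)] ≥ n − E[|E(G)|] = 53 − 26/9 = 451/9.
Numerically: ≈ 50.111.
(This is only a lower bound; the true E[α(G)] may be larger.)

E[α(G)] ≥ 451/9 ≈ 50.111.


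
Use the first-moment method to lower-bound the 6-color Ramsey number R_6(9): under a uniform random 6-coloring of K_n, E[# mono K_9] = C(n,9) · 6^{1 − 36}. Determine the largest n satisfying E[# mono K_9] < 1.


We need C(n, 9) · 6^{1 − 36} < 1, i.e. C(n, 9) < 6^{36 − 1} = 1719070799748422591028658176.
Check values of n near the boundary:
  n = 4407: C(4407, 9) = 1713856532599459170657070050; 1713856532599459170657070050 < 1719070799748422591028658176? YES
  n = 4408: C(4408, 9) = 1717362945146264156457459600; 1717362945146264156457459600 < 1719070799748422591028658176? YES
  n = 4409: C(4409, 9) = 1720875732988608787686577131; 1720875732988608787686577131 < 1719070799748422591028658176? NO
  n = 4410: C(4410, 9) = 1724394906266704102180823710; 1724394906266704102180823710 < 1719070799748422591028658176? NO
The largest n with C(n, 9) < 1719070799748422591028658176 is n = 4408 (where E[X] = 35778394690547169926197075/35813974994758803979763712 ≈ 0.999007). Hence R_6(9) > 4408, i.e. R_6(9) ≥ 4409.

Largest n = 4408; hence R_6(9) > 4408.


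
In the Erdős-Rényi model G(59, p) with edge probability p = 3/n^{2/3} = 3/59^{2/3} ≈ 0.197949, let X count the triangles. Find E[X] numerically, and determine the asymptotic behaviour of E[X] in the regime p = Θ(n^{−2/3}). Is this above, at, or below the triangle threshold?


Number of potential triangles: C(59, 3) = 32509.
Each occurs with probability p³ ≈ (0.197949)³ ≈ 7.75639184e-03.
By linearity: E[X] = C(59, 3)·p³ ≈ 32509 · 7.75639184e-03 ≈ 252.152542.
Since α = 2/3 < 1, p = c/n^{2/3} ≫ 1/n is above the triangle threshold p ~ 1/n. Asymptotically E[X] ~ (c³/6)·n^{3(1−α)} = (3³/6)·n^{1} → ∞; triangles are abundant w.h.p.

E[X] ≈ 252.152542; in regime p = Θ(1/n^{2/3}) E[X] diverges (above the triangle threshold p ~ 1/n).


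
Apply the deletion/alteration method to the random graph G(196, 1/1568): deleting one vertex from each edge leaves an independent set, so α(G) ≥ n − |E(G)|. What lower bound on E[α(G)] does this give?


E[|E(G)|] = C(196, 2)·p = 19110 · (1/1568) = 195/16.
E[α(G)] ≥ n − E[|E(G)|] = 196 − 195/16 = 2941/16.
Numerically: ≈ 183.812.
(This is only a lower bound; the true E[α(G)] may be larger.)

E[α(G)] ≥ 2941/16 ≈ 183.812.


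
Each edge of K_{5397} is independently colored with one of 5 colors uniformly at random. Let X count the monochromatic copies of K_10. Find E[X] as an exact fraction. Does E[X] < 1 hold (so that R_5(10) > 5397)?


E[X] = C(5397, 10) · 5^{1 − 45} = 5729779230003226281244520755596 · 5^{−44} = 5729779230003226281244520755596/5684341886080801486968994140625.
As a reduced fraction: E[X] = 5729779230003226281244520755596/5684341886080801486968994140625 ≈ 1.00799.
Is E[X] < 1? NO.
Since E[X] ≥ 1, the first-moment bound is inconclusive at n = 5397; it does NOT by itself certify R_5(10) > 5397.

E[X] = 5729779230003226281244520755596/5684341886080801486968994140625 ≈ 1.00799; E[X] ≥ 1; first-moment method inconclusive here.


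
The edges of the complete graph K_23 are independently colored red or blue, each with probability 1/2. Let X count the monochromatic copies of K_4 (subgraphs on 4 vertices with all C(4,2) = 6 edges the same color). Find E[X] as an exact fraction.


Let X = Σ_S X_S over the C(23, 4) = 8855 subsets S of size 4, where X_S = 1 if the K_4 on S is monochromatic.
For a fixed S, the K_4 on S has C(4, 2) = 6 edges. P[all 6 edges red] = (1/2)^6, and likewise for blue, so P[monochromatic] = 2·(1/2)^6 = 2^{1 − 6} = 1/32.
By linearity: E[X] = C(23, 4) · 2^{1 − 6} = 8855 · 1/32 = 8855/32.
Numerically: E[X] ≈ 276.719.

E[X] = C(23,4)·2^(1−C(4,2)) = 8855/32 ≈ 276.719.


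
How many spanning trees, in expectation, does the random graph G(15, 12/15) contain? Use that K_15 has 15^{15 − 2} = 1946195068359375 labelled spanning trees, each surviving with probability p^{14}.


K_15 has 15^{15 − 2} = 1946195068359375 labelled spanning trees.
For each such spanning tree H, let X_H = 1 if all 14 edges of H are present in G. Then P[X_H = 1] = p^{14} = (4/5)^{14} = 268435456/6103515625.
By linearity: E[X] = Σ_H E[X_H] = 1946195068359375 · p^{14} = 1946195068359375 · 268435456/6103515625 = 427972821516288/5.
Numerically: E[X] ≈ 8.55946e+13.

E[X] = 1946195068359375 · (4/5)^{14} = 427972821516288/5 ≈ 8.55946e+13.


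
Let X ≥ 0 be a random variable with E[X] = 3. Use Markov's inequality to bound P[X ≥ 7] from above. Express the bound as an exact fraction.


μ = E[X] = 3, a = 7.
Markov: P[X ≥ 7] ≤ μ/a = (3)/7 = 3/7.
Numerically: ≈ 0.4286.
(Since a = 7 > μ = 3.0000, the bound 3/7 is < 1 and informative.)

P[X ≥ 7] ≤ 3/7 ≈ 0.4286.


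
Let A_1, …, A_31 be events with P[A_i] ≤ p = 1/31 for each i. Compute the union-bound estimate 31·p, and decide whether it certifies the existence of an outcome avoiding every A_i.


Union bound: P[∪_{i=1}^{31} A_i] ≤ Σ_i P[A_i] ≤ 31·p = 31·(1/31) = 1.
Numerically: 1 ≈ 1.000000.
Is 1 < 1? NO.
Since the bound 1 is ≥ 1, the union bound is uninformative here; it does NOT by itself certify existence.

31·p = 1 ≈ 1.000000; existence NOT certified by the union bound.


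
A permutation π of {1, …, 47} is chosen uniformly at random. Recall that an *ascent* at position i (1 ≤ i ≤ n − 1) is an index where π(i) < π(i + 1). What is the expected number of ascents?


Write X = Σ X_I over i = 1, …, 46, with X_I the indicator of one ascent.
There are 46 indicators.
For each fixed i, the pair (π(i), π(i+1)) is a uniformly random ordered pair of distinct values from {1, …, 47}; by symmetry P[π(i) < π(i+1)] = 1/2.
By linearity: E[X] = 46 · (1/2) = (47 − 1) · (1/2) = 23 ≈ 23.0000.

E[X] = 23 = 23.0000.


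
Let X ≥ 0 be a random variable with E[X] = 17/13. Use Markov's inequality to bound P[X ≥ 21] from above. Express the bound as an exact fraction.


μ = E[X] = 17/13, a = 21.
Markov: P[X ≥ 21] ≤ μ/a = (17/13)/21 = 17/273.
Numerically: ≈ 0.062.
(Since a = 21 > μ = 1.308, the bound 17/273 is < 1 and informative.)

P[X ≥ 21] ≤ 17/273 ≈ 0.062.


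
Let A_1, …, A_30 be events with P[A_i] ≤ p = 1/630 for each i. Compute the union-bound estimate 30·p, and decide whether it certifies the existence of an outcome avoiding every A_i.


Union bound: P[∪_{i=1}^{30} A_i] ≤ Σ_i P[A_i] ≤ 30·p = 30·(1/630) = 1/21.
Numerically: 1/21 ≈ 0.04762.
Is 1/21 < 1? YES.
Since P[∪ A_i] ≤ 1/21 < 1, the complement has P[∩ A_i^c] ≥ 1 − 1/21 = 20/21 > 0, so some outcome avoids every A_i.

30·p = 1/21 ≈ 0.04762; existence CERTIFIED by the union bound.


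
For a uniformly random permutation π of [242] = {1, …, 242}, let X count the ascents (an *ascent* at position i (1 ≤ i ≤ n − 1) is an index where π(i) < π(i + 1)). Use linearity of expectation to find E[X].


Write X = Σ X_I over i = 1, …, 241, with X_I the indicator of one ascent.
There are 241 indicators.
For each fixed i, the pair (π(i), π(i+1)) is a uniformly random ordered pair of distinct values from {1, …, 242}; by symmetry P[π(i) < π(i+1)] = 1/2.
By linearity: E[X] = 241 · (1/2) = (242 − 1) · (1/2) = 241/2 ≈ 120.50000.

E[X] = 241/2 = 120.50000.


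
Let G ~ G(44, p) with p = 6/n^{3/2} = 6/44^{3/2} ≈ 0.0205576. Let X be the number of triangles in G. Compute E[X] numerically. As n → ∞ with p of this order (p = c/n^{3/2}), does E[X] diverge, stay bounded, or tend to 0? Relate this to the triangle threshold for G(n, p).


Number of potential triangles: C(44, 3) = 13244.
Each occurs with probability p³ ≈ (0.0205576)³ ≈ 8.68793788e-06.
By linearity: E[X] = C(44, 3)·p³ ≈ 13244 · 8.68793788e-06 ≈ 0.115063.
Since α = 3/2 > 1, p = c/n^{3/2} = o(1/n) is below the triangle threshold p ~ 1/n. Asymptotically E[X] ~ (c³/6)·n^{3(1−α)} = (6³/6)·n^{-1.5} → 0, so by Markov's inequality G has no triangles w.h.p.

E[X] ≈ 0.115063; in regime p = Θ(1/n^{3/2}) E[X] tends to 0 (below the triangle threshold p ~ 1/n).


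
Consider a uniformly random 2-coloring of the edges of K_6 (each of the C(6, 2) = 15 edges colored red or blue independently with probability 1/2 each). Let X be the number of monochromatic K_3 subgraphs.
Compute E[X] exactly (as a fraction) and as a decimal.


Let X = Σ_S X_S over the C(6, 3) = 20 subsets S of size 3, where X_S = 1 if the K_3 on S is monochromatic.
For a fixed S, the K_3 on S has C(3, 2) = 3 edges. P[all 3 edges red] = (1/2)^3, and likewise for blue, so P[monochromatic] = 2·(1/2)^3 = 2^{1 − 3} = 1/4.
By linearity of expectation: E[X] = C(6, 3) · 2^{1 − 3} = 20 · 1/4 = 5.
Numerically: E[X] ≈ 5.00000.

E[X] = C(6,3)·2^(1−C(3,2)) = 5 ≈ 5.00000.


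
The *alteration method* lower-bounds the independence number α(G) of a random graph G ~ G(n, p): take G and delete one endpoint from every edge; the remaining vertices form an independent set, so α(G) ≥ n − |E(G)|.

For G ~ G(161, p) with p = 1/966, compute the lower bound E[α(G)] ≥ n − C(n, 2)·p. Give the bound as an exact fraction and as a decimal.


E[|E(G)|] = C(161, 2)·p = 12880 · (1/966) = 40/3.
E[α(G)] ≥ n − E[|E(G)|] = 161 − 40/3 = 443/3.
Numerically: ≈ 147.666667.
(This is only a lower bound; the true E[α(G)] may be larger.)

E[α(G)] ≥ 443/3 ≈ 147.666667.


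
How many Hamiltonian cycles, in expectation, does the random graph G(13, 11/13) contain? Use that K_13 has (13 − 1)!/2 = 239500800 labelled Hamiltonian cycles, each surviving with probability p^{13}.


K_13 has (13 − 1)!/2 = 239500800 labelled Hamiltonian cycles.
For each such Hamiltonian cycle H, let X_H = 1 if all 13 edges of H are present in G. Then P[X_H = 1] = p^{13} = (11/13)^{13} = 34522712143931/302875106592253.
By linearity of expectation: E[X] = Σ_H E[X_H] = 239500800 · p^{13} = 239500800 · 34522712143931/302875106592253 = 8268217176641189644800/302875106592253.
Numerically: E[X] ≈ 2.73e+07.

E[X] = 239500800 · (11/13)^{13} = 8268217176641189644800/302875106592253 ≈ 2.73e+07.


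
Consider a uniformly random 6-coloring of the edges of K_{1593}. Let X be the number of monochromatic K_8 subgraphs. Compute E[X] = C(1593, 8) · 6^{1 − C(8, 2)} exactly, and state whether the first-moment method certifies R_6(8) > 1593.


E[X] = C(1593, 8) · 6^{1 − 28} = 1010555394551193970323 · 6^{−27} = 1010555394551193970323/1023490369077469249536.
As a reduced fraction: E[X] = 37427977575970147049/37907050706572935168 ≈ 0.98736.
Is E[X] < 1? YES.
Since E[X] < 1, there exists a 6-coloring of K_{1593} with no monochromatic K_8; hence R_6(8) > 1593.

E[X] = 37427977575970147049/37907050706572935168 ≈ 0.98736; E[X] < 1, so R_6(8) > 1593.


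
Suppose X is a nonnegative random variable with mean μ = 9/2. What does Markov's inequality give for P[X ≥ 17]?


μ = E[X] = 9/2, a = 17.
Markov: P[X ≥ 17] ≤ μ/a = (9/2)/17 = 9/34.
Numerically: ≈ 0.26471.
(Since a = 17 > μ = 4.50000, the bound 9/34 is < 1 and informative.)

P[X ≥ 17] ≤ 9/34 ≈ 0.26471.


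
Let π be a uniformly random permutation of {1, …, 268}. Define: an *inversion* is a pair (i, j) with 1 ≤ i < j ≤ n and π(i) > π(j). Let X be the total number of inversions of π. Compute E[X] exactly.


Write X = Σ X_I over the C(268, 2) = 35778 pairs i < j, with X_I the indicator of one inversion.
There are 35778 indicators.
For each fixed pair i < j, the values π(i) and π(j) are two distinct elements of {1, …, 268} in uniformly random order; by symmetry P[π(i) > π(j)] = 1/2.
By linearity: E[X] = 35778 · (1/2) = C(268, 2) · (1/2) = 35778/2 = 17889 ≈ 17889.00000.

E[X] = 17889 = 17889.00000.


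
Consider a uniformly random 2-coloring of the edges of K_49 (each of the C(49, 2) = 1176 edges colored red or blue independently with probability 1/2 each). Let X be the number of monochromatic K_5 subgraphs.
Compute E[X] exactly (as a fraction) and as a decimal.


Let X = Σ_S X_S over the C(49, 5) = 1906884 subsets S of size 5, where X_S = 1 if the K_5 on S is monochromatic.
For a fixed S, the K_5 on S has C(5, 2) = 10 edges. P[all 10 edges red] = (1/2)^10, and likewise for blue, so P[monochromatic] = 2·(1/2)^10 = 2^{1 − 10} = 1/512.
By linearity: E[X] = C(49, 5) · 2^{1 − 10} = 1906884 · 1/512 = 476721/128.
Numerically: E[X] ≈ 3724.382812.

E[X] = C(49,5)·2^(1−C(5,2)) = 476721/128 ≈ 3724.382812.


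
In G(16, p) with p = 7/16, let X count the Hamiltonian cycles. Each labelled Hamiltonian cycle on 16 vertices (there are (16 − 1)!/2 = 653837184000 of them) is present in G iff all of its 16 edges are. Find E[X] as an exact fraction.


K_16 has (16 − 1)!/2 = 653837184000 labelled Hamiltonian cycles.
For each such Hamiltonian cycle H, let X_H = 1 if all 16 edges of H are present in G. Then P[X_H = 1] = p^{16} = (7/16)^{16} = 33232930569601/18446744073709551616.
By linearity: E[X] = Σ_H E[X_H] = 653837184000 · p^{16} = 653837184000 · 33232930569601/18446744073709551616 = 21219654042671322112875/18014398509481984.
Numerically: E[X] ≈ 1.17793e+06.

E[X] = 653837184000 · (7/16)^{16} = 21219654042671322112875/18014398509481984 ≈ 1.17793e+06.


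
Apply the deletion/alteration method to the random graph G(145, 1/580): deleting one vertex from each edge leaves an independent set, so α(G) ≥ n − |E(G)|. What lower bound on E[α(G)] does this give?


E[|E(G)|] = C(145, 2)·p = 10440 · (1/580) = 18.
E[α(G)] ≥ n − E[|E(G)|] = 145 − 18 = 127.
Numerically: ≈ 127.000000.
(This is only a lower bound; the true E[α(G)] may be larger.)

E[α(G)] ≥ 127 ≈ 127.000000.


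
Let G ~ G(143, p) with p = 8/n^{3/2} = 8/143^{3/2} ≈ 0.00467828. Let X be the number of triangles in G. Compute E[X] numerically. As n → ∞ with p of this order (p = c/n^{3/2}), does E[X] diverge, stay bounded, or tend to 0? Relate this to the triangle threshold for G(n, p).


Number of potential triangles: C(143, 3) = 477191.
Each occurs with probability p³ ≈ (0.00467828)³ ≈ 1.02390059e-07.
By linearity: E[X] = C(143, 3)·p³ ≈ 477191 · 1.02390059e-07 ≈ 0.048860.
Since α = 3/2 > 1, p = c/n^{3/2} = o(1/n) is below the triangle threshold p ~ 1/n. Asymptotically E[X] ~ (c³/6)·n^{3(1−α)} = (8³/6)·n^{-1.5} → 0, so by Markov's inequality G has no triangles w.h.p.

E[X] ≈ 0.048860; in regime p = Θ(1/n^{3/2}) E[X] tends to 0 (below the triangle threshold p ~ 1/n).


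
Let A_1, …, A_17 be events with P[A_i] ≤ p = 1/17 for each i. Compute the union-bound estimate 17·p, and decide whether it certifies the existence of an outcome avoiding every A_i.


Union bound: P[∪_{i=1}^{17} A_i] ≤ Σ_i P[A_i] ≤ 17·p = 17·(1/17) = 1.
Numerically: 1 ≈ 1.0000.
Is 1 < 1? NO.
Since the bound 1 is ≥ 1, the union bound is uninformative here; it does NOT by itself certify existence.

17·p = 1 ≈ 1.0000; existence NOT certified by the union bound.


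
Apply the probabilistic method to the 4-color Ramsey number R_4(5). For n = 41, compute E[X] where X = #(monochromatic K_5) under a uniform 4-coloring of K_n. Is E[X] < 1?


E[X] = C(41, 5) · 4^{1 − 10} = 749398 · 4^{−9} = 749398/262144.
As a reduced fraction: E[X] = 374699/131072 ≈ 2.85873.
Is E[X] < 1? NO.
Since E[X] ≥ 1, the first-moment bound is inconclusive at n = 41; it does NOT by itself certify R_4(5) > 41.

E[X] = 374699/131072 ≈ 2.85873; E[X] ≥ 1; first-moment method inconclusive here.


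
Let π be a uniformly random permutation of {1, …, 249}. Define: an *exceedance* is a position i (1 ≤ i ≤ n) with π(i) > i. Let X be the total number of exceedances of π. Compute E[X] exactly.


Write X = Σ_{i=1}^{249} X_i, where X_i = 1_{π(i) > i}.
For each fixed i, π(i) is uniform over {1, …, 249} (marginal of a uniform permutation), so P[π(i) > i] = (n − i)/n. Summing: Σ_{i=1}^{249} (n − i)/n = (0 + 1 + … + 248)/249 = 249(249 − 1)/(2·249) = (249 − 1)/2.
Hence E[X] = Σ_{i=1}^{249} (249 − i)/249 = 124 ≈ 124.0000.

E[X] = 124 = 124.0000.


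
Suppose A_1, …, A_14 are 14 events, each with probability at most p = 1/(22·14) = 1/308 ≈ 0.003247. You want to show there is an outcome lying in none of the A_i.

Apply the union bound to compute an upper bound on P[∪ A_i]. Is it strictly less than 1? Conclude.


Union bound: P[∪_{i=1}^{14} A_i] ≤ Σ_i P[A_i] ≤ 14·p = 14·(1/308) = 1/22.
Numerically: 1/22 ≈ 0.045455.
Is 1/22 < 1? YES.
Since P[∪ A_i] ≤ 1/22 < 1, the complement has P[∩ A_i^c] ≥ 1 − 1/22 = 21/22 > 0, so some outcome avoids every A_i.

14·p = 1/22 ≈ 0.045455; existence CERTIFIED by the union bound.


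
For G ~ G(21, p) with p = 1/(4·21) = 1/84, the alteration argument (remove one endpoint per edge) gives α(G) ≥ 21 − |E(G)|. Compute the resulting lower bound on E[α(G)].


E[|E(G)|] = C(21, 2)·p = 210 · (1/84) = 5/2.
E[α(G)] ≥ n − E[|E(G)|] = 21 − 5/2 = 37/2.
Numerically: ≈ 18.5000.
(This is only a lower bound; the true E[α(G)] may be larger.)

E[α(G)] ≥ 37/2 ≈ 18.5000.


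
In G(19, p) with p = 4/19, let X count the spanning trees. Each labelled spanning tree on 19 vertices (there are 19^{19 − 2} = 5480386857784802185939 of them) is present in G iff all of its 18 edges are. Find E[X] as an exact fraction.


K_19 has 19^{19 − 2} = 5480386857784802185939 labelled spanning trees.
For each such spanning tree H, let X_H = 1 if all 18 edges of H are present in G. Then P[X_H = 1] = p^{18} = (4/19)^{18} = 68719476736/104127350297911241532841.
By linearity: E[X] = Σ_H E[X_H] = 5480386857784802185939 · p^{18} = 5480386857784802185939 · 68719476736/104127350297911241532841 = 68719476736/19.
Numerically: E[X] ≈ 3.6168e+09.

E[X] = 5480386857784802185939 · (4/19)^{18} = 68719476736/19 ≈ 3.6168e+09.


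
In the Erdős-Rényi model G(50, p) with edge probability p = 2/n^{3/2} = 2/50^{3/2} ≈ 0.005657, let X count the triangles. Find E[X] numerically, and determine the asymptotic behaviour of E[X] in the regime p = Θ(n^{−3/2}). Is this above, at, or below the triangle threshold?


Number of potential triangles: C(50, 3) = 19600.
Each occurs with probability p³ ≈ (0.005657)³ ≈ 1.810193e-07.
By linearity: E[X] = C(50, 3)·p³ ≈ 19600 · 1.810193e-07 ≈ 0.0035.
Since α = 3/2 > 1, p = c/n^{3/2} = o(1/n) is below the triangle threshold p ~ 1/n. Asymptotically E[X] ~ (c³/6)·n^{3(1−α)} = (2³/6)·n^{-1.5} → 0, so by Markov's inequality G has no triangles w.h.p.

E[X] ≈ 0.0035; in regime p = Θ(1/n^{3/2}) E[X] tends to 0 (below the triangle threshold p ~ 1/n).


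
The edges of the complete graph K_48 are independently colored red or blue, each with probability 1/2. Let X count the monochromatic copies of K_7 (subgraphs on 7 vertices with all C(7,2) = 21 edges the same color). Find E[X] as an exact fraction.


Let X = Σ_S X_S over the C(48, 7) = 73629072 subsets S of size 7, where X_S = 1 if the K_7 on S is monochromatic.
For a fixed S, the K_7 on S has C(7, 2) = 21 edges. P[all 21 edges red] = (1/2)^21, and likewise for blue, so P[monochromatic] = 2·(1/2)^21 = 2^{1 − 21} = 1/1048576.
By linearity of expectation: E[X] = C(48, 7) · 2^{1 − 21} = 73629072 · 1/1048576 = 4601817/65536.
Numerically: E[X] ≈ 70.2182.

E[X] = C(48,7)·2^(1−C(7,2)) = 4601817/65536 ≈ 70.2182.


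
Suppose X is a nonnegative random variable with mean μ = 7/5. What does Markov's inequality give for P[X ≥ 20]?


μ = E[X] = 7/5, a = 20.
Markov: P[X ≥ 20] ≤ μ/a = (7/5)/20 = 7/100.
Numerically: ≈ 0.0700.
(Since a = 20 > μ = 1.4000, the bound 7/100 is < 1 and informative.)

P[X ≥ 20] ≤ 7/100 ≈ 0.0700.


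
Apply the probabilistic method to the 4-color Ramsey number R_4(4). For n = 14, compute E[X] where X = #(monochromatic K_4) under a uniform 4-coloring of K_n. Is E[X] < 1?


E[X] = C(14, 4) · 4^{1 − 6} = 1001 · 4^{−5} = 1001/1024.
As a reduced fraction: E[X] = 1001/1024 ≈ 0.9775391.
Is E[X] < 1? YES.
Since E[X] < 1, there exists a 4-coloring of K_{14} with no monochromatic K_4; hence R_4(4) > 14.

E[X] = 1001/1024 ≈ 0.9775391; E[X] < 1, so R_4(4) > 14.


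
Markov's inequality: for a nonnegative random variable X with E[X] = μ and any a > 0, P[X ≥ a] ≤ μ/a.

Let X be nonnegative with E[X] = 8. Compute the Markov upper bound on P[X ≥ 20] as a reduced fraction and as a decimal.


μ = E[X] = 8, a = 20.
Markov: P[X ≥ 20] ≤ μ/a = (8)/20 = 2/5.
Numerically: ≈ 0.40000.
(Since a = 20 > μ = 8.00000, the bound 2/5 is < 1 and informative.)

P[X ≥ 20] ≤ 2/5 ≈ 0.40000.


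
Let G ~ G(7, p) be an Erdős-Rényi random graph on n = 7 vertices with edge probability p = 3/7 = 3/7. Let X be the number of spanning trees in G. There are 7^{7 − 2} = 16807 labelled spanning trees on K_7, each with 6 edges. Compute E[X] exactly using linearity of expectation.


K_7 has 7^{7 − 2} = 16807 labelled spanning trees.
For each such spanning tree H, let X_H = 1 if all 6 edges of H are present in G. Then P[X_H = 1] = p^{6} = (3/7)^{6} = 729/117649.
By linearity of expectation: E[X] = Σ_H E[X_H] = 16807 · p^{6} = 16807 · 729/117649 = 729/7.
Numerically: E[X] ≈ 104.143.

E[X] = 16807 · (3/7)^{6} = 729/7 ≈ 104.143.


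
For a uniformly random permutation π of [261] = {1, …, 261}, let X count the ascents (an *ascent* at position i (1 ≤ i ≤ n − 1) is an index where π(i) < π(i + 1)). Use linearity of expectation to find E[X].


Write X = Σ X_I over i = 1, …, 260, with X_I the indicator of one ascent.
There are 260 indicators.
For each fixed i, the pair (π(i), π(i+1)) is a uniformly random ordered pair of distinct values from {1, …, 261}; by symmetry P[π(i) < π(i+1)] = 1/2.
By linearity: E[X] = 260 · (1/2) = (261 − 1) · (1/2) = 130 ≈ 130.000000.

E[X] = 130 = 130.000000.


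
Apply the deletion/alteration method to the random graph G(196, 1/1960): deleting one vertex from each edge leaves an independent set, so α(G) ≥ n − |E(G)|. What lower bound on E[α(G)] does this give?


E[|E(G)|] = C(196, 2)·p = 19110 · (1/1960) = 39/4.
E[α(G)] ≥ n − E[|E(G)|] = 196 − 39/4 = 745/4.
Numerically: ≈ 186.250000.
(This is only a lower bound; the true E[α(G)] may be larger.)

E[α(G)] ≥ 745/4 ≈ 186.250000.


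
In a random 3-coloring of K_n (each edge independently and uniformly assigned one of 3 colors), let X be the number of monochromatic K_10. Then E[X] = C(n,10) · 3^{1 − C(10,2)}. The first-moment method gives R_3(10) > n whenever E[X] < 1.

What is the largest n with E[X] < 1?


We need C(n, 10) · 3^{1 − 45} < 1, i.e. C(n, 10) < 3^{45 − 1} = 984770902183611232881.
Check values of n near the boundary:
  n = 569: C(569, 10) = 905357721286137524328; 905357721286137524328 < 984770902183611232881? YES
  n = 570: C(570, 10) = 921524823451961408691; 921524823451961408691 < 984770902183611232881? YES
  n = 571: C(571, 10) = 937951290893172842001; 937951290893172842001 < 984770902183611232881? YES
  n = 572: C(572, 10) = 954640815642161682606; 954640815642161682606 < 984770902183611232881? YES
  n = 573: C(573, 10) = 971597135635805762226; 971597135635805762226 < 984770902183611232881? YES
  n = 574: C(574, 10) = 988824035203816502691; 988824035203816502691 < 984770902183611232881? NO
  n = 575: C(575, 10) = 1006325345561406175305; 1006325345561406175305 < 984770902183611232881? NO
The largest n with C(n, 10) < 984770902183611232881 is n = 573 (where E[X] = 35985079097622435638/36472996377170786403 ≈ 0.987). Hence R_3(10) > 573, i.e. R_3(10) ≥ 574.

Largest n = 573; hence R_3(10) > 573.


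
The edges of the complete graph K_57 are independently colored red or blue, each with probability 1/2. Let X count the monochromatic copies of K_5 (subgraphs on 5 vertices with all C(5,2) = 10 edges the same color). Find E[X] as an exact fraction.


Let X = Σ_S X_S over the C(57, 5) = 4187106 subsets S of size 5, where X_S = 1 if the K_5 on S is monochromatic.
For a fixed S, the K_5 on S has C(5, 2) = 10 edges. P[all 10 edges red] = (1/2)^10, and likewise for blue, so P[monochromatic] = 2·(1/2)^10 = 2^{1 − 10} = 1/512.
By linearity of expectation: E[X] = C(57, 5) · 2^{1 − 10} = 4187106 · 1/512 = 2093553/256.
Numerically: E[X] ≈ 8177.941406.

E[X] = C(57,5)·2^(1−C(5,2)) = 2093553/256 ≈ 8177.941406.


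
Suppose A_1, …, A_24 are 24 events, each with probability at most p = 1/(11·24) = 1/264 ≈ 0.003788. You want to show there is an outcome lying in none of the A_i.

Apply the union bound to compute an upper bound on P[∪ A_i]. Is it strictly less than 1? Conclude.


Union bound: P[∪_{i=1}^{24} A_i] ≤ Σ_i P[A_i] ≤ 24·p = 24·(1/264) = 1/11.
Numerically: 1/11 ≈ 0.090909.
Is 1/11 < 1? YES.
Since P[∪ A_i] ≤ 1/11 < 1, the complement has P[∩ A_i^c] ≥ 1 − 1/11 = 10/11 > 0, so some outcome avoids every A_i.

24·p = 1/11 ≈ 0.090909; existence CERTIFIED by the union bound.


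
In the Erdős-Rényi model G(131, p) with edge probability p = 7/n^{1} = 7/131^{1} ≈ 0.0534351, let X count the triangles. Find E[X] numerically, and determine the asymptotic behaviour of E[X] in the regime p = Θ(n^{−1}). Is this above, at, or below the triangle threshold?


Number of potential triangles: C(131, 3) = 366145.
Each occurs with probability p³ ≈ (0.0534351)³ ≈ 1.52573895e-04.
By linearity: E[X] = C(131, 3)·p³ ≈ 366145 · 1.52573895e-04 ≈ 55.864169.
Here α = 1, so p = 7/n is exactly at the triangle threshold p ~ 1/n. Asymptotically E[X] → c³/6 = 7³/6 = 343/6 ≈ 57.166667, a bounded constant. In this regime the triangle count is asymptotically Poisson(c³/6).

E[X] ≈ 55.864169; in regime p = Θ(1/n^{1}) E[X] stays bounded (at the triangle threshold p ~ 1/n).


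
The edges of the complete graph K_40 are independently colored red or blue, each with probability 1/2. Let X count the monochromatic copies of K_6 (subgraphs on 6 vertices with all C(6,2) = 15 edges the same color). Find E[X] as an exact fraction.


Let X = Σ_S X_S over the C(40, 6) = 3838380 subsets S of size 6, where X_S = 1 if the K_6 on S is monochromatic.
For a fixed S, the K_6 on S has C(6, 2) = 15 edges. P[all 15 edges red] = (1/2)^15, and likewise for blue, so P[monochromatic] = 2·(1/2)^15 = 2^{1 − 15} = 1/16384.
Summing: E[X] = C(40, 6) · 2^{1 − 15} = 3838380 · 1/16384 = 959595/4096.
Numerically: E[X] ≈ 234.2761.

E[X] = C(40,6)·2^(1−C(6,2)) = 959595/4096 ≈ 234.2761.


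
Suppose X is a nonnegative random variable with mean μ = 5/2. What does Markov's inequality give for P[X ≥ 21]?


μ = E[X] = 5/2, a = 21.
Markov: P[X ≥ 21] ≤ μ/a = (5/2)/21 = 5/42.
Numerically: ≈ 0.119048.
(Since a = 21 > μ = 2.500000, the bound 5/42 is < 1 and informative.)

P[X ≥ 21] ≤ 5/42 ≈ 0.119048.


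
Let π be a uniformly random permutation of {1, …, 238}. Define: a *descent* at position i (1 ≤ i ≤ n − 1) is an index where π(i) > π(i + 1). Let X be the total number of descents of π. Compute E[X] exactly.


Write X = Σ X_I over i = 1, …, 237, with X_I the indicator of one descent.
There are 237 indicators.
For each fixed i, the pair (π(i), π(i+1)) is a uniformly random ordered pair of distinct values from {1, …, 238}; by symmetry P[π(i) > π(i+1)] = 1/2.
By linearity: E[X] = 237 · (1/2) = (238 − 1) · (1/2) = 237/2 ≈ 118.5000.

E[X] = 237/2 = 118.5000.


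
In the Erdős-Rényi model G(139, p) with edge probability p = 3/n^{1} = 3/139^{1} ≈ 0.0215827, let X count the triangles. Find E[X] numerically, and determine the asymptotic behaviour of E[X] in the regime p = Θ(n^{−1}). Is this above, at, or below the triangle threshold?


Number of potential triangles: C(139, 3) = 437989.
Each occurs with probability p³ ≈ (0.0215827)³ ≈ 1.00535482e-05.
By linearity: E[X] = C(139, 3)·p³ ≈ 437989 · 1.00535482e-05 ≈ 4.403344.
Here α = 1, so p = 3/n is exactly at the triangle threshold p ~ 1/n. Asymptotically E[X] → c³/6 = 3³/6 = 9/2 ≈ 4.500000, a bounded constant. In this regime the triangle count is asymptotically Poisson(c³/6).

E[X] ≈ 4.403344; in regime p = Θ(1/n^{1}) E[X] stays bounded (at the triangle threshold p ~ 1/n).


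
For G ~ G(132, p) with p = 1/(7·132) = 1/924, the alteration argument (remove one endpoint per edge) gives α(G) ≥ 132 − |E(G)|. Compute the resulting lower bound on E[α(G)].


E[|E(G)|] = C(132, 2)·p = 8646 · (1/924) = 131/14.
E[α(G)] ≥ n − E[|E(G)|] = 132 − 131/14 = 1717/14.
Numerically: ≈ 122.643.
(This is only a lower bound; the true E[α(G)] may be larger.)

E[α(G)] ≥ 1717/14 ≈ 122.643.


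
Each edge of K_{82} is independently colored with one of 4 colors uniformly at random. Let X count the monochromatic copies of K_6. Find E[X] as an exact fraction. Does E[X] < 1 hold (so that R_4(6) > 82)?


E[X] = C(82, 6) · 4^{1 − 15} = 350161812 · 4^{−14} = 350161812/268435456.
As a reduced fraction: E[X] = 87540453/67108864 ≈ 1.3044544.
Is E[X] < 1? NO.
Since E[X] ≥ 1, the first-moment bound is inconclusive at n = 82; it does NOT by itself certify R_4(6) > 82.

E[X] = 87540453/67108864 ≈ 1.3044544; E[X] ≥ 1; first-moment method inconclusive here.


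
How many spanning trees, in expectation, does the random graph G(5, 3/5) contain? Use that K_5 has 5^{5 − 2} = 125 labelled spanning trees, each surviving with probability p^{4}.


K_5 has 5^{5 − 2} = 125 labelled spanning trees.
For each such spanning tree H, let X_H = 1 if all 4 edges of H are present in G. Then P[X_H = 1] = p^{4} = (3/5)^{4} = 81/625.
By linearity of expectation: E[X] = Σ_H E[X_H] = 125 · p^{4} = 125 · 81/625 = 81/5.
Numerically: E[X] ≈ 16.2.

E[X] = 125 · (3/5)^{4} = 81/5 ≈ 16.2.


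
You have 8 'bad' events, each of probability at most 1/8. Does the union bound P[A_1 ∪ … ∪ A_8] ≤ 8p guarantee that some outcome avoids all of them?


Union bound: P[∪_{i=1}^{8} A_i] ≤ Σ_i P[A_i] ≤ 8·p = 8·(1/8) = 1.
Numerically: 1 ≈ 1.000000.
Is 1 < 1? NO.
Since the bound 1 is ≥ 1, the union bound is uninformative here; it does NOT by itself certify existence.

8·p = 1 ≈ 1.000000; existence NOT certified by the union bound.


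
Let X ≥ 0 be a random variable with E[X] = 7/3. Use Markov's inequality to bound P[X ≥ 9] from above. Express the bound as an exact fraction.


μ = E[X] = 7/3, a = 9.
Markov: P[X ≥ 9] ≤ μ/a = (7/3)/9 = 7/27.
Numerically: ≈ 0.25926.
(Since a = 9 > μ = 2.33333, the bound 7/27 is < 1 and informative.)

P[X ≥ 9] ≤ 7/27 ≈ 0.25926.


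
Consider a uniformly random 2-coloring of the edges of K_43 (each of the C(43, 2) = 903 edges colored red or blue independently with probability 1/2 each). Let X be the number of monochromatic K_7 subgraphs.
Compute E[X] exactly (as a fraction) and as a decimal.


Let X = Σ_S X_S over the C(43, 7) = 32224114 subsets S of size 7, where X_S = 1 if the K_7 on S is monochromatic.
For a fixed S, the K_7 on S has C(7, 2) = 21 edges. P[all 21 edges red] = (1/2)^21, and likewise for blue, so P[monochromatic] = 2·(1/2)^21 = 2^{1 − 21} = 1/1048576.
By linearity: E[X] = C(43, 7) · 2^{1 − 21} = 32224114 · 1/1048576 = 16112057/524288.
Numerically: E[X] ≈ 30.7313.

E[X] = C(43,7)·2^(1−C(7,2)) = 16112057/524288 ≈ 30.7313.


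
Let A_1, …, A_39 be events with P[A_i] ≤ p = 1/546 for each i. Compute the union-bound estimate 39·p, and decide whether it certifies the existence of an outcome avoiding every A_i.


Union bound: P[∪_{i=1}^{39} A_i] ≤ Σ_i P[A_i] ≤ 39·p = 39·(1/546) = 1/14.
Numerically: 1/14 ≈ 0.071.
Is 1/14 < 1? YES.
Since P[∪ A_i] ≤ 1/14 < 1, the complement has P[∩ A_i^c] ≥ 1 − 1/14 = 13/14 > 0, so some outcome avoids every A_i.

39·p = 1/14 ≈ 0.071; existence CERTIFIED by the union bound.
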